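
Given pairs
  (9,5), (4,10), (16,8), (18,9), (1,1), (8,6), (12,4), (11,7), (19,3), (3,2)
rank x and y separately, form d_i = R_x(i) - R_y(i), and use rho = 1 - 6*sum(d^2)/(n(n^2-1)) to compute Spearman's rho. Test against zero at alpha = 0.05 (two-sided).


Step 1: Rank x and y separately (midranks; no ties here).
rank(x): 9->5, 4->3, 16->8, 18->9, 1->1, 8->4, 12->7, 11->6, 19->10, 3->2
rank(y): 5->5, 10->10, 8->8, 9->9, 1->1, 6->6, 4->4, 7->7, 3->3, 2->2
Step 2: d_i = R_x(i) - R_y(i); compute d_i^2.
  (5-5)^2=0, (3-10)^2=49, (8-8)^2=0, (9-9)^2=0, (1-1)^2=0, (4-6)^2=4, (7-4)^2=9, (6-7)^2=1, (10-3)^2=49, (2-2)^2=0
sum(d^2) = 112.
Step 3: rho = 1 - 6*112 / (10*(10^2 - 1)) = 1 - 672/990 = 0.321212.
Step 4: Under H0, t = rho * sqrt((n-2)/(1-rho^2)) = 0.9594 ~ t(8).
Step 5: Two-sided p-value from the t-distribution with 8 df = 0.365468.
Step 6: alpha = 0.05. fail to reject H0.

rho = 0.3212, p = 0.365468, fail to reject H0 at alpha = 0.05.


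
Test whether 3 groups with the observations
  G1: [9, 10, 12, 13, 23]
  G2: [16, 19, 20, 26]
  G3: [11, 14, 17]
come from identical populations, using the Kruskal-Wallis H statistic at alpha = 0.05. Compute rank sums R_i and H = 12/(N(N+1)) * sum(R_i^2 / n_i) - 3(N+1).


Step 1: Combine all N = 12 observations and assign midranks.
sorted (value, group, rank): (9,G1,1), (10,G1,2), (11,G3,3), (12,G1,4), (13,G1,5), (14,G3,6), (16,G2,7), (17,G3,8), (19,G2,9), (20,G2,10), (23,G1,11), (26,G2,12)
Step 2: Sum ranks within each group.
R_1 = 23 (n_1 = 5)
R_2 = 38 (n_2 = 4)
R_3 = 17 (n_3 = 3)
Step 3: H = 12/(N(N+1)) * sum(R_i^2/n_i) - 3(N+1)
     = 12/(12*13) * (23^2/5 + 38^2/4 + 17^2/3) - 3*13
     = 0.076923 * 563.133 - 39
     = 4.317949.
Step 4: No ties, so H is used without correction.
Step 5: Under H0, H ~ chi^2(2); p-value = 0.115443.
Step 6: alpha = 0.05. fail to reject H0.

H = 4.3179, df = 2, p = 0.115443, fail to reject H0.


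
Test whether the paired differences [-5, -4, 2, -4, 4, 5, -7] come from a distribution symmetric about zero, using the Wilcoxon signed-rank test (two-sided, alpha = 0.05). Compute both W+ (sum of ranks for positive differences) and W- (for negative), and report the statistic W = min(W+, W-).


Step 1: Drop any zero differences (none here) and take |d_i|.
|d| = [5, 4, 2, 4, 4, 5, 7]
Step 2: Midrank |d_i| (ties get averaged ranks).
ranks: |5|->5.5, |4|->3, |2|->1, |4|->3, |4|->3, |5|->5.5, |7|->7
Step 3: Attach original signs; sum ranks with positive sign and with negative sign.
W+ = 1 + 3 + 5.5 = 9.5
W- = 5.5 + 3 + 3 + 7 = 18.5
(Check: W+ + W- = 28 should equal n(n+1)/2 = 28.)
Step 4: Test statistic W = min(W+, W-) = 9.5.
Step 5: Ties in |d|, so use the tie-corrected normal approximation.
        E[W] = n(n+1)/4 = 7*8/4 = 14.
        Tie groups: |d|=4 (t=3), |d|=5 (t=2); sum(t^3 - t) = 30.
        Var[W] = n(n+1)(2n+1)/24 - sum(t^3-t)/48 = 840/24 - 30/48 = 34.375.
        z = (W - E[W]) / sqrt(Var[W]) = (9.5 - 14) / 5.8630 = -0.7675.
        Two-sided p = 2*Phi(z) = 0.442771.
Step 6: alpha = 0.05. fail to reject H0.

W+ = 9.5, W- = 18.5, W = min = 9.5, p = 0.442771, fail to reject H0.


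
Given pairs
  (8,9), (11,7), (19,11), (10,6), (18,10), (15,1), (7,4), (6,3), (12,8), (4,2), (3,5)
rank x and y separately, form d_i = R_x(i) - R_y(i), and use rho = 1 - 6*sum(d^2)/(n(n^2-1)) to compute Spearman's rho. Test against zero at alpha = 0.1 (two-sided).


Step 1: Rank x and y separately (midranks; no ties here).
rank(x): 8->5, 11->7, 19->11, 10->6, 18->10, 15->9, 7->4, 6->3, 12->8, 4->2, 3->1
rank(y): 9->9, 7->7, 11->11, 6->6, 10->10, 1->1, 4->4, 3->3, 8->8, 2->2, 5->5
Step 2: d_i = R_x(i) - R_y(i); compute d_i^2.
  (5-9)^2=16, (7-7)^2=0, (11-11)^2=0, (6-6)^2=0, (10-10)^2=0, (9-1)^2=64, (4-4)^2=0, (3-3)^2=0, (8-8)^2=0, (2-2)^2=0, (1-5)^2=16
sum(d^2) = 96.
Step 3: rho = 1 - 6*96 / (11*(11^2 - 1)) = 1 - 576/1320 = 0.563636.
Step 4: Under H0, t = rho * sqrt((n-2)/(1-rho^2)) = 2.0470 ~ t(9).
Step 5: Two-sided p-value from the t-distribution with 9 df = 0.070952.
Step 6: alpha = 0.1. reject H0.

rho = 0.5636, p = 0.070952, reject H0 at alpha = 0.1.


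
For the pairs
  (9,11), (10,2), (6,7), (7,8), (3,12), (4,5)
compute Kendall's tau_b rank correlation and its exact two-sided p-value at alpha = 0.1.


Step 1: Enumerate the 15 unordered pairs (i,j) with i<j and classify each by sign(x_j-x_i) * sign(y_j-y_i).
  (1,2):dx=+1,dy=-9->D; (1,3):dx=-3,dy=-4->C; (1,4):dx=-2,dy=-3->C; (1,5):dx=-6,dy=+1->D
  (1,6):dx=-5,dy=-6->C; (2,3):dx=-4,dy=+5->D; (2,4):dx=-3,dy=+6->D; (2,5):dx=-7,dy=+10->D
  (2,6):dx=-6,dy=+3->D; (3,4):dx=+1,dy=+1->C; (3,5):dx=-3,dy=+5->D; (3,6):dx=-2,dy=-2->C
  (4,5):dx=-4,dy=+4->D; (4,6):dx=-3,dy=-3->C; (5,6):dx=+1,dy=-7->D
Step 2: C = 6, D = 9, total pairs = 15.
Step 3: tau = (C - D)/(n(n-1)/2) = (6 - 9)/15 = -0.200000.
Step 4: Exact two-sided p-value (enumerate n! = 720 permutations of y under H0): p = 0.719444.
Step 5: alpha = 0.1. fail to reject H0.

tau_b = -0.2000 (C=6, D=9), p = 0.719444, fail to reject H0.


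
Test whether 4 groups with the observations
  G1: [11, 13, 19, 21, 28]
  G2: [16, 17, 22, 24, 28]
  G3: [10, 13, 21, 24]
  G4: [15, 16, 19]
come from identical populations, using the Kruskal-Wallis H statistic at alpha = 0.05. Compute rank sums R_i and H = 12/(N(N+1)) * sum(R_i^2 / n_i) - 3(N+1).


Step 1: Combine all N = 17 observations and assign midranks.
sorted (value, group, rank): (10,G3,1), (11,G1,2), (13,G1,3.5), (13,G3,3.5), (15,G4,5), (16,G2,6.5), (16,G4,6.5), (17,G2,8), (19,G1,9.5), (19,G4,9.5), (21,G1,11.5), (21,G3,11.5), (22,G2,13), (24,G2,14.5), (24,G3,14.5), (28,G1,16.5), (28,G2,16.5)
Step 2: Sum ranks within each group.
R_1 = 43 (n_1 = 5)
R_2 = 58.5 (n_2 = 5)
R_3 = 30.5 (n_3 = 4)
R_4 = 21 (n_4 = 3)
Step 3: H = 12/(N(N+1)) * sum(R_i^2/n_i) - 3(N+1)
     = 12/(17*18) * (43^2/5 + 58.5^2/5 + 30.5^2/4 + 21^2/3) - 3*18
     = 0.039216 * 1433.81 - 54
     = 2.227941.
Step 4: Ties present; correction factor C = 1 - 36/(17^3 - 17) = 0.992647. Corrected H = 2.227941 / 0.992647 = 2.244444.
Step 5: Under H0, H ~ chi^2(3); p-value = 0.523247.
Step 6: alpha = 0.05. fail to reject H0.

H = 2.2444, df = 3, p = 0.523247, fail to reject H0.


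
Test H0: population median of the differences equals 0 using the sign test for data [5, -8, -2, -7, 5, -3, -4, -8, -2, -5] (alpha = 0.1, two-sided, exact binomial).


Step 1: Discard zero differences. Original n = 10; n_eff = number of nonzero differences = 10.
Nonzero differences (with sign): +5, -8, -2, -7, +5, -3, -4, -8, -2, -5
Step 2: Count signs: positive = 2, negative = 8.
Step 3: Under H0: P(positive) = 0.5, so the number of positives S ~ Bin(10, 0.5).
Step 4: Two-sided exact p-value = sum of Bin(10,0.5) probabilities at or below the observed probability = 0.109375.
Step 5: alpha = 0.1. fail to reject H0.

n_eff = 10, pos = 2, neg = 8, p = 0.109375, fail to reject H0.


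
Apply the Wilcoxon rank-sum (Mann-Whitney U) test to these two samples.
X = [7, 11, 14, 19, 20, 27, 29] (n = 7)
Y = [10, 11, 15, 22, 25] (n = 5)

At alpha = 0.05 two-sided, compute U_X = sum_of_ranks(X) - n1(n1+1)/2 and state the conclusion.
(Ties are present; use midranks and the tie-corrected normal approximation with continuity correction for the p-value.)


Step 1: Combine and sort all 12 observations; assign midranks.
sorted (value, group): (7,X), (10,Y), (11,X), (11,Y), (14,X), (15,Y), (19,X), (20,X), (22,Y), (25,Y), (27,X), (29,X)
ranks: 7->1, 10->2, 11->3.5, 11->3.5, 14->5, 15->6, 19->7, 20->8, 22->9, 25->10, 27->11, 29->12
Step 2: Rank sum for X: R1 = 1 + 3.5 + 5 + 7 + 8 + 11 + 12 = 47.5.
Step 3: U_X = R1 - n1(n1+1)/2 = 47.5 - 7*8/2 = 47.5 - 28 = 19.5.
       U_Y = n1*n2 - U_X = 35 - 19.5 = 15.5.
Step 4: Ties are present, so use the tie-corrected normal approximation (with continuity correction) for the p-value.
Step 5: p-value = 0.807210; compare to alpha = 0.05. fail to reject H0.

U_X = 19.5, p = 0.807210, fail to reject H0 at alpha = 0.05.


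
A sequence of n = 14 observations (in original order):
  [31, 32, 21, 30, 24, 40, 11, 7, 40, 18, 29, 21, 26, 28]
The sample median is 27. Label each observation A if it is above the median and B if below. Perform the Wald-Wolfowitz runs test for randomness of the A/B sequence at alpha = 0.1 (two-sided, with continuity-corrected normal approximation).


Step 1: Compute median = 27; label A = above, B = below.
Labels in order: AABABABBABABBA  (n_A = 7, n_B = 7)
Step 2: Count runs R = 11.
Step 3: Under H0 (random ordering), E[R] = 2*n_A*n_B/(n_A+n_B) + 1 = 2*7*7/14 + 1 = 8.0000.
        Var[R] = 2*n_A*n_B*(2*n_A*n_B - n_A - n_B) / ((n_A+n_B)^2 * (n_A+n_B-1)) = 8232/2548 = 3.2308.
        SD[R] = 1.7974.
Step 4: Continuity-corrected z = (R - 0.5 - E[R]) / SD[R] = (11 - 0.5 - 8.0000) / 1.7974 = 1.3909.
Step 5: Two-sided p-value via normal approximation = 2*(1 - Phi(|z|)) = 0.164264.
Step 6: alpha = 0.1. fail to reject H0.

R = 11, z = 1.3909, p = 0.164264, fail to reject H0.


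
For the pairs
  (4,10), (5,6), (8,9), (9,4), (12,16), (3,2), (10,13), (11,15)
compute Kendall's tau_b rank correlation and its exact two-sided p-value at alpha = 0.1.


Step 1: Enumerate the 28 unordered pairs (i,j) with i<j and classify each by sign(x_j-x_i) * sign(y_j-y_i).
  (1,2):dx=+1,dy=-4->D; (1,3):dx=+4,dy=-1->D; (1,4):dx=+5,dy=-6->D; (1,5):dx=+8,dy=+6->C
  (1,6):dx=-1,dy=-8->C; (1,7):dx=+6,dy=+3->C; (1,8):dx=+7,dy=+5->C; (2,3):dx=+3,dy=+3->C
  (2,4):dx=+4,dy=-2->D; (2,5):dx=+7,dy=+10->C; (2,6):dx=-2,dy=-4->C; (2,7):dx=+5,dy=+7->C
  (2,8):dx=+6,dy=+9->C; (3,4):dx=+1,dy=-5->D; (3,5):dx=+4,dy=+7->C; (3,6):dx=-5,dy=-7->C
  (3,7):dx=+2,dy=+4->C; (3,8):dx=+3,dy=+6->C; (4,5):dx=+3,dy=+12->C; (4,6):dx=-6,dy=-2->C
  (4,7):dx=+1,dy=+9->C; (4,8):dx=+2,dy=+11->C; (5,6):dx=-9,dy=-14->C; (5,7):dx=-2,dy=-3->C
  (5,8):dx=-1,dy=-1->C; (6,7):dx=+7,dy=+11->C; (6,8):dx=+8,dy=+13->C; (7,8):dx=+1,dy=+2->C
Step 2: C = 23, D = 5, total pairs = 28.
Step 3: tau = (C - D)/(n(n-1)/2) = (23 - 5)/28 = 0.642857.
Step 4: Exact two-sided p-value (enumerate n! = 40320 permutations of y under H0): p = 0.031151.
Step 5: alpha = 0.1. reject H0.

tau_b = 0.6429 (C=23, D=5), p = 0.031151, reject H0.


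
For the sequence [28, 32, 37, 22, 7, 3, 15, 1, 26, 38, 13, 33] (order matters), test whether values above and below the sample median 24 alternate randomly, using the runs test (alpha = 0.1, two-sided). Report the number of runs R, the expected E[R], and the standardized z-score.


Step 1: Compute median = 24; label A = above, B = below.
Labels in order: AAABBBBBAABA  (n_A = 6, n_B = 6)
Step 2: Count runs R = 5.
Step 3: Under H0 (random ordering), E[R] = 2*n_A*n_B/(n_A+n_B) + 1 = 2*6*6/12 + 1 = 7.0000.
        Var[R] = 2*n_A*n_B*(2*n_A*n_B - n_A - n_B) / ((n_A+n_B)^2 * (n_A+n_B-1)) = 4320/1584 = 2.7273.
        SD[R] = 1.6514.
Step 4: Continuity-corrected z = (R + 0.5 - E[R]) / SD[R] = (5 + 0.5 - 7.0000) / 1.6514 = -0.9083.
Step 5: Two-sided p-value via normal approximation = 2*(1 - Phi(|z|)) = 0.363722.
Step 6: alpha = 0.1. fail to reject H0.

R = 5, z = -0.9083, p = 0.363722, fail to reject H0.


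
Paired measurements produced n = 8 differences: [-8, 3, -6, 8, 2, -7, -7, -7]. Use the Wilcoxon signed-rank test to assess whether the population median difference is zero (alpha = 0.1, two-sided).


Step 1: Drop any zero differences (none here) and take |d_i|.
|d| = [8, 3, 6, 8, 2, 7, 7, 7]
Step 2: Midrank |d_i| (ties get averaged ranks).
ranks: |8|->7.5, |3|->2, |6|->3, |8|->7.5, |2|->1, |7|->5, |7|->5, |7|->5
Step 3: Attach original signs; sum ranks with positive sign and with negative sign.
W+ = 2 + 7.5 + 1 = 10.5
W- = 7.5 + 3 + 5 + 5 + 5 = 25.5
(Check: W+ + W- = 36 should equal n(n+1)/2 = 36.)
Step 4: Test statistic W = min(W+, W-) = 10.5.
Step 5: Ties in |d|, so use the tie-corrected normal approximation.
        E[W] = n(n+1)/4 = 8*9/4 = 18.
        Tie groups: |d|=7 (t=3), |d|=8 (t=2); sum(t^3 - t) = 30.
        Var[W] = n(n+1)(2n+1)/24 - sum(t^3-t)/48 = 1224/24 - 30/48 = 50.375.
        z = (W - E[W]) / sqrt(Var[W]) = (10.5 - 18) / 7.0975 = -1.0567.
        Two-sided p = 2*Phi(z) = 0.290646.
Step 6: alpha = 0.1. fail to reject H0.

W+ = 10.5, W- = 25.5, W = min = 10.5, p = 0.290646, fail to reject H0.


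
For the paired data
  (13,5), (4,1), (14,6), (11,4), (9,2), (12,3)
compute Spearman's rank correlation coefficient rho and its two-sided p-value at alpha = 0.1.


Step 1: Rank x and y separately (midranks; no ties here).
rank(x): 13->5, 4->1, 14->6, 11->3, 9->2, 12->4
rank(y): 5->5, 1->1, 6->6, 4->4, 2->2, 3->3
Step 2: d_i = R_x(i) - R_y(i); compute d_i^2.
  (5-5)^2=0, (1-1)^2=0, (6-6)^2=0, (3-4)^2=1, (2-2)^2=0, (4-3)^2=1
sum(d^2) = 2.
Step 3: rho = 1 - 6*2 / (6*(6^2 - 1)) = 1 - 12/210 = 0.942857.
Step 4: Under H0, t = rho * sqrt((n-2)/(1-rho^2)) = 5.6595 ~ t(4).
Step 5: Two-sided p-value from the t-distribution with 4 df = 0.004805.
Step 6: alpha = 0.1. reject H0.

rho = 0.9429, p = 0.004805, reject H0 at alpha = 0.1.


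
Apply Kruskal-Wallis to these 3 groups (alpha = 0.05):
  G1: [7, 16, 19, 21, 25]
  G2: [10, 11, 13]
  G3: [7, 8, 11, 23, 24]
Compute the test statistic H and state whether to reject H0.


Step 1: Combine all N = 13 observations and assign midranks.
sorted (value, group, rank): (7,G1,1.5), (7,G3,1.5), (8,G3,3), (10,G2,4), (11,G2,5.5), (11,G3,5.5), (13,G2,7), (16,G1,8), (19,G1,9), (21,G1,10), (23,G3,11), (24,G3,12), (25,G1,13)
Step 2: Sum ranks within each group.
R_1 = 41.5 (n_1 = 5)
R_2 = 16.5 (n_2 = 3)
R_3 = 33 (n_3 = 5)
Step 3: H = 12/(N(N+1)) * sum(R_i^2/n_i) - 3(N+1)
     = 12/(13*14) * (41.5^2/5 + 16.5^2/3 + 33^2/5) - 3*14
     = 0.065934 * 653 - 42
     = 1.054945.
Step 4: Ties present; correction factor C = 1 - 12/(13^3 - 13) = 0.994505. Corrected H = 1.054945 / 0.994505 = 1.060773.
Step 5: Under H0, H ~ chi^2(2); p-value = 0.588377.
Step 6: alpha = 0.05. fail to reject H0.

H = 1.0608, df = 2, p = 0.588377, fail to reject H0.


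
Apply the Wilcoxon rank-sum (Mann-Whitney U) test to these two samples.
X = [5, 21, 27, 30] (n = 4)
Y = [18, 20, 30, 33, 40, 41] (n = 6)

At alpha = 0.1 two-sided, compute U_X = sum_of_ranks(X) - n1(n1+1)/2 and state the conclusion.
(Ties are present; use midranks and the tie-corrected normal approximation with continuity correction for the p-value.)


Step 1: Combine and sort all 10 observations; assign midranks.
sorted (value, group): (5,X), (18,Y), (20,Y), (21,X), (27,X), (30,X), (30,Y), (33,Y), (40,Y), (41,Y)
ranks: 5->1, 18->2, 20->3, 21->4, 27->5, 30->6.5, 30->6.5, 33->8, 40->9, 41->10
Step 2: Rank sum for X: R1 = 1 + 4 + 5 + 6.5 = 16.5.
Step 3: U_X = R1 - n1(n1+1)/2 = 16.5 - 4*5/2 = 16.5 - 10 = 6.5.
       U_Y = n1*n2 - U_X = 24 - 6.5 = 17.5.
Step 4: Ties are present, so use the tie-corrected normal approximation (with continuity correction) for the p-value.
Step 5: p-value = 0.284958; compare to alpha = 0.1. fail to reject H0.

U_X = 6.5, p = 0.284958, fail to reject H0 at alpha = 0.1.


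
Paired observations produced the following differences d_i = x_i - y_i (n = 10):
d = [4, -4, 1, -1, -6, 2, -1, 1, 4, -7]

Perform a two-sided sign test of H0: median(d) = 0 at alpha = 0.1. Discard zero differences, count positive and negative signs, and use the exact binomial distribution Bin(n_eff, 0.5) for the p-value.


Step 1: Discard zero differences. Original n = 10; n_eff = number of nonzero differences = 10.
Nonzero differences (with sign): +4, -4, +1, -1, -6, +2, -1, +1, +4, -7
Step 2: Count signs: positive = 5, negative = 5.
Step 3: Under H0: P(positive) = 0.5, so the number of positives S ~ Bin(10, 0.5).
Step 4: Two-sided exact p-value = sum of Bin(10,0.5) probabilities at or below the observed probability = 1.000000.
Step 5: alpha = 0.1. fail to reject H0.

n_eff = 10, pos = 5, neg = 5, p = 1.000000, fail to reject H0.


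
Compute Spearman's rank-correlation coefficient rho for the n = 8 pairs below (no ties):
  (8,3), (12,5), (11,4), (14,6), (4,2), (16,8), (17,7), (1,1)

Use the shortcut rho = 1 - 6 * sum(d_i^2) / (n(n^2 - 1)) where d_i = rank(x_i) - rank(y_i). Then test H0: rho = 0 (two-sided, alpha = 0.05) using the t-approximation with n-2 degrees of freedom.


Step 1: Rank x and y separately (midranks; no ties here).
rank(x): 8->3, 12->5, 11->4, 14->6, 4->2, 16->7, 17->8, 1->1
rank(y): 3->3, 5->5, 4->4, 6->6, 2->2, 8->8, 7->7, 1->1
Step 2: d_i = R_x(i) - R_y(i); compute d_i^2.
  (3-3)^2=0, (5-5)^2=0, (4-4)^2=0, (6-6)^2=0, (2-2)^2=0, (7-8)^2=1, (8-7)^2=1, (1-1)^2=0
sum(d^2) = 2.
Step 3: rho = 1 - 6*2 / (8*(8^2 - 1)) = 1 - 12/504 = 0.976190.
Step 4: Under H0, t = rho * sqrt((n-2)/(1-rho^2)) = 11.0235 ~ t(6).
Step 5: Two-sided p-value from the t-distribution with 6 df = 0.000033.
Step 6: alpha = 0.05. reject H0.

rho = 0.9762, p = 0.000033, reject H0 at alpha = 0.05.


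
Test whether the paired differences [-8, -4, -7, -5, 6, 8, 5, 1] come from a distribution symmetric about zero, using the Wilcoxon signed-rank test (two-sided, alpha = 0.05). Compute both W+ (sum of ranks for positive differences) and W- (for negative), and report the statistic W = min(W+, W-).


Step 1: Drop any zero differences (none here) and take |d_i|.
|d| = [8, 4, 7, 5, 6, 8, 5, 1]
Step 2: Midrank |d_i| (ties get averaged ranks).
ranks: |8|->7.5, |4|->2, |7|->6, |5|->3.5, |6|->5, |8|->7.5, |5|->3.5, |1|->1
Step 3: Attach original signs; sum ranks with positive sign and with negative sign.
W+ = 5 + 7.5 + 3.5 + 1 = 17
W- = 7.5 + 2 + 6 + 3.5 = 19
(Check: W+ + W- = 36 should equal n(n+1)/2 = 36.)
Step 4: Test statistic W = min(W+, W-) = 17.
Step 5: Ties in |d|, so use the tie-corrected normal approximation.
        E[W] = n(n+1)/4 = 8*9/4 = 18.
        Tie groups: |d|=5 (t=2), |d|=8 (t=2); sum(t^3 - t) = 12.
        Var[W] = n(n+1)(2n+1)/24 - sum(t^3-t)/48 = 1224/24 - 12/48 = 50.75.
        z = (W - E[W]) / sqrt(Var[W]) = (17 - 18) / 7.1239 = -0.1404.
        Two-sided p = 2*Phi(z) = 0.888366.
Step 6: alpha = 0.05. fail to reject H0.

W+ = 17, W- = 19, W = min = 17, p = 0.888366, fail to reject H0.


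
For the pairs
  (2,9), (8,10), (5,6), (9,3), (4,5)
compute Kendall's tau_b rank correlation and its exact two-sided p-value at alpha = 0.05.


Step 1: Enumerate the 10 unordered pairs (i,j) with i<j and classify each by sign(x_j-x_i) * sign(y_j-y_i).
  (1,2):dx=+6,dy=+1->C; (1,3):dx=+3,dy=-3->D; (1,4):dx=+7,dy=-6->D; (1,5):dx=+2,dy=-4->D
  (2,3):dx=-3,dy=-4->C; (2,4):dx=+1,dy=-7->D; (2,5):dx=-4,dy=-5->C; (3,4):dx=+4,dy=-3->D
  (3,5):dx=-1,dy=-1->C; (4,5):dx=-5,dy=+2->D
Step 2: C = 4, D = 6, total pairs = 10.
Step 3: tau = (C - D)/(n(n-1)/2) = (4 - 6)/10 = -0.200000.
Step 4: Exact two-sided p-value (enumerate n! = 120 permutations of y under H0): p = 0.816667.
Step 5: alpha = 0.05. fail to reject H0.

tau_b = -0.2000 (C=4, D=6), p = 0.816667, fail to reject H0.


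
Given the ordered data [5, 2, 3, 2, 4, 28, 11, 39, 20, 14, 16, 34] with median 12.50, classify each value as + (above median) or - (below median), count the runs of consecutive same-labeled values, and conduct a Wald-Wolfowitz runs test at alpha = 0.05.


Step 1: Compute median = 12.50; label A = above, B = below.
Labels in order: BBBBBABAAAAA  (n_A = 6, n_B = 6)
Step 2: Count runs R = 4.
Step 3: Under H0 (random ordering), E[R] = 2*n_A*n_B/(n_A+n_B) + 1 = 2*6*6/12 + 1 = 7.0000.
        Var[R] = 2*n_A*n_B*(2*n_A*n_B - n_A - n_B) / ((n_A+n_B)^2 * (n_A+n_B-1)) = 4320/1584 = 2.7273.
        SD[R] = 1.6514.
Step 4: Continuity-corrected z = (R + 0.5 - E[R]) / SD[R] = (4 + 0.5 - 7.0000) / 1.6514 = -1.5138.
Step 5: Two-sided p-value via normal approximation = 2*(1 - Phi(|z|)) = 0.130070.
Step 6: alpha = 0.05. fail to reject H0.

R = 4, z = -1.5138, p = 0.130070, fail to reject H0.


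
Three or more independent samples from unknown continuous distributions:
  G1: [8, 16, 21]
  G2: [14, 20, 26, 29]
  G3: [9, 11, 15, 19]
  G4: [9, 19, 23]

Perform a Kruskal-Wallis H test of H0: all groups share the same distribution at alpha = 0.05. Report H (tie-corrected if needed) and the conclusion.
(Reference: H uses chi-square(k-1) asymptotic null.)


Step 1: Combine all N = 14 observations and assign midranks.
sorted (value, group, rank): (8,G1,1), (9,G3,2.5), (9,G4,2.5), (11,G3,4), (14,G2,5), (15,G3,6), (16,G1,7), (19,G3,8.5), (19,G4,8.5), (20,G2,10), (21,G1,11), (23,G4,12), (26,G2,13), (29,G2,14)
Step 2: Sum ranks within each group.
R_1 = 19 (n_1 = 3)
R_2 = 42 (n_2 = 4)
R_3 = 21 (n_3 = 4)
R_4 = 23 (n_4 = 3)
Step 3: H = 12/(N(N+1)) * sum(R_i^2/n_i) - 3(N+1)
     = 12/(14*15) * (19^2/3 + 42^2/4 + 21^2/4 + 23^2/3) - 3*15
     = 0.057143 * 847.917 - 45
     = 3.452381.
Step 4: Ties present; correction factor C = 1 - 12/(14^3 - 14) = 0.995604. Corrected H = 3.452381 / 0.995604 = 3.467623.
Step 5: Under H0, H ~ chi^2(3); p-value = 0.324986.
Step 6: alpha = 0.05. fail to reject H0.

H = 3.4676, df = 3, p = 0.324986, fail to reject H0.


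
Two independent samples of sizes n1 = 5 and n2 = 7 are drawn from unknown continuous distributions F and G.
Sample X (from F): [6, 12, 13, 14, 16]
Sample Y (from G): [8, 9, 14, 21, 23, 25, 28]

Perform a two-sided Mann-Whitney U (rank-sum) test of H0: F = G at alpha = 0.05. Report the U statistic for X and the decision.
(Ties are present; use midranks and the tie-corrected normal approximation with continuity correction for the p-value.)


Step 1: Combine and sort all 12 observations; assign midranks.
sorted (value, group): (6,X), (8,Y), (9,Y), (12,X), (13,X), (14,X), (14,Y), (16,X), (21,Y), (23,Y), (25,Y), (28,Y)
ranks: 6->1, 8->2, 9->3, 12->4, 13->5, 14->6.5, 14->6.5, 16->8, 21->9, 23->10, 25->11, 28->12
Step 2: Rank sum for X: R1 = 1 + 4 + 5 + 6.5 + 8 = 24.5.
Step 3: U_X = R1 - n1(n1+1)/2 = 24.5 - 5*6/2 = 24.5 - 15 = 9.5.
       U_Y = n1*n2 - U_X = 35 - 9.5 = 25.5.
Step 4: Ties are present, so use the tie-corrected normal approximation (with continuity correction) for the p-value.
Step 5: p-value = 0.222415; compare to alpha = 0.05. fail to reject H0.

U_X = 9.5, p = 0.222415, fail to reject H0 at alpha = 0.05.


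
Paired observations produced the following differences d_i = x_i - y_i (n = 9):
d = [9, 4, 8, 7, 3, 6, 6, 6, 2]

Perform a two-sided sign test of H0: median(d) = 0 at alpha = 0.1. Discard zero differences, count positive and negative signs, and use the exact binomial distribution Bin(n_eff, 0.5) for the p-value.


Step 1: Discard zero differences. Original n = 9; n_eff = number of nonzero differences = 9.
Nonzero differences (with sign): +9, +4, +8, +7, +3, +6, +6, +6, +2
Step 2: Count signs: positive = 9, negative = 0.
Step 3: Under H0: P(positive) = 0.5, so the number of positives S ~ Bin(9, 0.5).
Step 4: Two-sided exact p-value = sum of Bin(9,0.5) probabilities at or below the observed probability = 0.003906.
Step 5: alpha = 0.1. reject H0.

n_eff = 9, pos = 9, neg = 0, p = 0.003906, reject H0.


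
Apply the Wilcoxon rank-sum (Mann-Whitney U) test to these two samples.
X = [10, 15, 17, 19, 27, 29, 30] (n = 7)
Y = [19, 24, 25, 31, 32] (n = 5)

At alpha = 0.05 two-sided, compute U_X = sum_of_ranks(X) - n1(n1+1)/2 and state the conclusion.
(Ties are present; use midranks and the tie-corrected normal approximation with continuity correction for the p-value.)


Step 1: Combine and sort all 12 observations; assign midranks.
sorted (value, group): (10,X), (15,X), (17,X), (19,X), (19,Y), (24,Y), (25,Y), (27,X), (29,X), (30,X), (31,Y), (32,Y)
ranks: 10->1, 15->2, 17->3, 19->4.5, 19->4.5, 24->6, 25->7, 27->8, 29->9, 30->10, 31->11, 32->12
Step 2: Rank sum for X: R1 = 1 + 2 + 3 + 4.5 + 8 + 9 + 10 = 37.5.
Step 3: U_X = R1 - n1(n1+1)/2 = 37.5 - 7*8/2 = 37.5 - 28 = 9.5.
       U_Y = n1*n2 - U_X = 35 - 9.5 = 25.5.
Step 4: Ties are present, so use the tie-corrected normal approximation (with continuity correction) for the p-value.
Step 5: p-value = 0.222415; compare to alpha = 0.05. fail to reject H0.

U_X = 9.5, p = 0.222415, fail to reject H0 at alpha = 0.05.


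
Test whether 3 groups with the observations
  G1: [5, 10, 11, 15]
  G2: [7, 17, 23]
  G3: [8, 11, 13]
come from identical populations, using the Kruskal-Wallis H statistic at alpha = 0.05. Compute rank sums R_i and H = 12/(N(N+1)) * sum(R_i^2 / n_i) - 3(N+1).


Step 1: Combine all N = 10 observations and assign midranks.
sorted (value, group, rank): (5,G1,1), (7,G2,2), (8,G3,3), (10,G1,4), (11,G1,5.5), (11,G3,5.5), (13,G3,7), (15,G1,8), (17,G2,9), (23,G2,10)
Step 2: Sum ranks within each group.
R_1 = 18.5 (n_1 = 4)
R_2 = 21 (n_2 = 3)
R_3 = 15.5 (n_3 = 3)
Step 3: H = 12/(N(N+1)) * sum(R_i^2/n_i) - 3(N+1)
     = 12/(10*11) * (18.5^2/4 + 21^2/3 + 15.5^2/3) - 3*11
     = 0.109091 * 312.646 - 33
     = 1.106818.
Step 4: Ties present; correction factor C = 1 - 6/(10^3 - 10) = 0.993939. Corrected H = 1.106818 / 0.993939 = 1.113567.
Step 5: Under H0, H ~ chi^2(2); p-value = 0.573049.
Step 6: alpha = 0.05. fail to reject H0.

H = 1.1136, df = 2, p = 0.573049, fail to reject H0.


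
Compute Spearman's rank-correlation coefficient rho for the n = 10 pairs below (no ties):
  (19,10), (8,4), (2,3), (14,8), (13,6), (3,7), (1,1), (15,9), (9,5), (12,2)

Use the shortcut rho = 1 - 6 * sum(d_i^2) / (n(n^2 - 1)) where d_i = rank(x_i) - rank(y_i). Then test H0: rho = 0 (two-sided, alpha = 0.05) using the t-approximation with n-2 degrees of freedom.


Step 1: Rank x and y separately (midranks; no ties here).
rank(x): 19->10, 8->4, 2->2, 14->8, 13->7, 3->3, 1->1, 15->9, 9->5, 12->6
rank(y): 10->10, 4->4, 3->3, 8->8, 6->6, 7->7, 1->1, 9->9, 5->5, 2->2
Step 2: d_i = R_x(i) - R_y(i); compute d_i^2.
  (10-10)^2=0, (4-4)^2=0, (2-3)^2=1, (8-8)^2=0, (7-6)^2=1, (3-7)^2=16, (1-1)^2=0, (9-9)^2=0, (5-5)^2=0, (6-2)^2=16
sum(d^2) = 34.
Step 3: rho = 1 - 6*34 / (10*(10^2 - 1)) = 1 - 204/990 = 0.793939.
Step 4: Under H0, t = rho * sqrt((n-2)/(1-rho^2)) = 3.6934 ~ t(8).
Step 5: Two-sided p-value from the t-distribution with 8 df = 0.006100.
Step 6: alpha = 0.05. reject H0.

rho = 0.7939, p = 0.006100, reject H0 at alpha = 0.05.


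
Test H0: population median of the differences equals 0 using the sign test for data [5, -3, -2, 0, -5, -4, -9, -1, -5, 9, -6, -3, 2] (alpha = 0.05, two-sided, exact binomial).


Step 1: Discard zero differences. Original n = 13; n_eff = number of nonzero differences = 12.
Nonzero differences (with sign): +5, -3, -2, -5, -4, -9, -1, -5, +9, -6, -3, +2
Step 2: Count signs: positive = 3, negative = 9.
Step 3: Under H0: P(positive) = 0.5, so the number of positives S ~ Bin(12, 0.5).
Step 4: Two-sided exact p-value = sum of Bin(12,0.5) probabilities at or below the observed probability = 0.145996.
Step 5: alpha = 0.05. fail to reject H0.

n_eff = 12, pos = 3, neg = 9, p = 0.145996, fail to reject H0.


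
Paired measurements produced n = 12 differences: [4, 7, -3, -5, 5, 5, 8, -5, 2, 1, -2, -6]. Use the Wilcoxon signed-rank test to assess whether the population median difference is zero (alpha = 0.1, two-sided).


Step 1: Drop any zero differences (none here) and take |d_i|.
|d| = [4, 7, 3, 5, 5, 5, 8, 5, 2, 1, 2, 6]
Step 2: Midrank |d_i| (ties get averaged ranks).
ranks: |4|->5, |7|->11, |3|->4, |5|->7.5, |5|->7.5, |5|->7.5, |8|->12, |5|->7.5, |2|->2.5, |1|->1, |2|->2.5, |6|->10
Step 3: Attach original signs; sum ranks with positive sign and with negative sign.
W+ = 5 + 11 + 7.5 + 7.5 + 12 + 2.5 + 1 = 46.5
W- = 4 + 7.5 + 7.5 + 2.5 + 10 = 31.5
(Check: W+ + W- = 78 should equal n(n+1)/2 = 78.)
Step 4: Test statistic W = min(W+, W-) = 31.5.
Step 5: Ties in |d|, so use the tie-corrected normal approximation.
        E[W] = n(n+1)/4 = 12*13/4 = 39.
        Tie groups: |d|=2 (t=2), |d|=5 (t=4); sum(t^3 - t) = 66.
        Var[W] = n(n+1)(2n+1)/24 - sum(t^3-t)/48 = 3900/24 - 66/48 = 161.125.
        z = (W - E[W]) / sqrt(Var[W]) = (31.5 - 39) / 12.6935 = -0.5909.
        Two-sided p = 2*Phi(z) = 0.554619.
Step 6: alpha = 0.1. fail to reject H0.

W+ = 46.5, W- = 31.5, W = min = 31.5, p = 0.554619, fail to reject H0.


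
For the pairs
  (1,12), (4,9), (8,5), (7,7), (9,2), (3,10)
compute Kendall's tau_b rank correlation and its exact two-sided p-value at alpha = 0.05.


Step 1: Enumerate the 15 unordered pairs (i,j) with i<j and classify each by sign(x_j-x_i) * sign(y_j-y_i).
  (1,2):dx=+3,dy=-3->D; (1,3):dx=+7,dy=-7->D; (1,4):dx=+6,dy=-5->D; (1,5):dx=+8,dy=-10->D
  (1,6):dx=+2,dy=-2->D; (2,3):dx=+4,dy=-4->D; (2,4):dx=+3,dy=-2->D; (2,5):dx=+5,dy=-7->D
  (2,6):dx=-1,dy=+1->D; (3,4):dx=-1,dy=+2->D; (3,5):dx=+1,dy=-3->D; (3,6):dx=-5,dy=+5->D
  (4,5):dx=+2,dy=-5->D; (4,6):dx=-4,dy=+3->D; (5,6):dx=-6,dy=+8->D
Step 2: C = 0, D = 15, total pairs = 15.
Step 3: tau = (C - D)/(n(n-1)/2) = (0 - 15)/15 = -1.000000.
Step 4: Exact two-sided p-value (enumerate n! = 720 permutations of y under H0): p = 0.002778.
Step 5: alpha = 0.05. reject H0.

tau_b = -1.0000 (C=0, D=15), p = 0.002778, reject H0.


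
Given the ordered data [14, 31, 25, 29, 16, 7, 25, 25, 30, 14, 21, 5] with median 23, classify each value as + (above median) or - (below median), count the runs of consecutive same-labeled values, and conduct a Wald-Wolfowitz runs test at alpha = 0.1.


Step 1: Compute median = 23; label A = above, B = below.
Labels in order: BAAABBAAABBB  (n_A = 6, n_B = 6)
Step 2: Count runs R = 5.
Step 3: Under H0 (random ordering), E[R] = 2*n_A*n_B/(n_A+n_B) + 1 = 2*6*6/12 + 1 = 7.0000.
        Var[R] = 2*n_A*n_B*(2*n_A*n_B - n_A - n_B) / ((n_A+n_B)^2 * (n_A+n_B-1)) = 4320/1584 = 2.7273.
        SD[R] = 1.6514.
Step 4: Continuity-corrected z = (R + 0.5 - E[R]) / SD[R] = (5 + 0.5 - 7.0000) / 1.6514 = -0.9083.
Step 5: Two-sided p-value via normal approximation = 2*(1 - Phi(|z|)) = 0.363722.
Step 6: alpha = 0.1. fail to reject H0.

R = 5, z = -0.9083, p = 0.363722, fail to reject H0.


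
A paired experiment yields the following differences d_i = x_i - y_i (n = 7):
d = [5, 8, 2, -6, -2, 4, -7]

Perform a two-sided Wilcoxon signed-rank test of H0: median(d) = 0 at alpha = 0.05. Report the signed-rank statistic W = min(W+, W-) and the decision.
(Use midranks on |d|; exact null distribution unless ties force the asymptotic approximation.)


Step 1: Drop any zero differences (none here) and take |d_i|.
|d| = [5, 8, 2, 6, 2, 4, 7]
Step 2: Midrank |d_i| (ties get averaged ranks).
ranks: |5|->4, |8|->7, |2|->1.5, |6|->5, |2|->1.5, |4|->3, |7|->6
Step 3: Attach original signs; sum ranks with positive sign and with negative sign.
W+ = 4 + 7 + 1.5 + 3 = 15.5
W- = 5 + 1.5 + 6 = 12.5
(Check: W+ + W- = 28 should equal n(n+1)/2 = 28.)
Step 4: Test statistic W = min(W+, W-) = 12.5.
Step 5: Ties in |d|, so use the tie-corrected normal approximation.
        E[W] = n(n+1)/4 = 7*8/4 = 14.
        Tie groups: |d|=2 (t=2); sum(t^3 - t) = 6.
        Var[W] = n(n+1)(2n+1)/24 - sum(t^3-t)/48 = 840/24 - 6/48 = 34.875.
        z = (W - E[W]) / sqrt(Var[W]) = (12.5 - 14) / 5.9055 = -0.2540.
        Two-sided p = 2*Phi(z) = 0.799495.
Step 6: alpha = 0.05. fail to reject H0.

W+ = 15.5, W- = 12.5, W = min = 12.5, p = 0.799495, fail to reject H0.


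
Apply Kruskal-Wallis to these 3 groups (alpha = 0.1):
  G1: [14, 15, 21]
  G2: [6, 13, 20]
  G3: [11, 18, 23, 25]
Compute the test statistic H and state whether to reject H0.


Step 1: Combine all N = 10 observations and assign midranks.
sorted (value, group, rank): (6,G2,1), (11,G3,2), (13,G2,3), (14,G1,4), (15,G1,5), (18,G3,6), (20,G2,7), (21,G1,8), (23,G3,9), (25,G3,10)
Step 2: Sum ranks within each group.
R_1 = 17 (n_1 = 3)
R_2 = 11 (n_2 = 3)
R_3 = 27 (n_3 = 4)
Step 3: H = 12/(N(N+1)) * sum(R_i^2/n_i) - 3(N+1)
     = 12/(10*11) * (17^2/3 + 11^2/3 + 27^2/4) - 3*11
     = 0.109091 * 318.917 - 33
     = 1.790909.
Step 4: No ties, so H is used without correction.
Step 5: Under H0, H ~ chi^2(2); p-value = 0.408422.
Step 6: alpha = 0.1. fail to reject H0.

H = 1.7909, df = 2, p = 0.408422, fail to reject H0.


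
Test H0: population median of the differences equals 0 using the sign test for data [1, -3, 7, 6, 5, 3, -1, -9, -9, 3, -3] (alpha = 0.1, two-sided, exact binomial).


Step 1: Discard zero differences. Original n = 11; n_eff = number of nonzero differences = 11.
Nonzero differences (with sign): +1, -3, +7, +6, +5, +3, -1, -9, -9, +3, -3
Step 2: Count signs: positive = 6, negative = 5.
Step 3: Under H0: P(positive) = 0.5, so the number of positives S ~ Bin(11, 0.5).
Step 4: Two-sided exact p-value = sum of Bin(11,0.5) probabilities at or below the observed probability = 1.000000.
Step 5: alpha = 0.1. fail to reject H0.

n_eff = 11, pos = 6, neg = 5, p = 1.000000, fail to reject H0.


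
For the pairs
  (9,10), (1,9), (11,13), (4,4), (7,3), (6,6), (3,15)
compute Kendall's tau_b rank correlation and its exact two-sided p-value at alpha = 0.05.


Step 1: Enumerate the 21 unordered pairs (i,j) with i<j and classify each by sign(x_j-x_i) * sign(y_j-y_i).
  (1,2):dx=-8,dy=-1->C; (1,3):dx=+2,dy=+3->C; (1,4):dx=-5,dy=-6->C; (1,5):dx=-2,dy=-7->C
  (1,6):dx=-3,dy=-4->C; (1,7):dx=-6,dy=+5->D; (2,3):dx=+10,dy=+4->C; (2,4):dx=+3,dy=-5->D
  (2,5):dx=+6,dy=-6->D; (2,6):dx=+5,dy=-3->D; (2,7):dx=+2,dy=+6->C; (3,4):dx=-7,dy=-9->C
  (3,5):dx=-4,dy=-10->C; (3,6):dx=-5,dy=-7->C; (3,7):dx=-8,dy=+2->D; (4,5):dx=+3,dy=-1->D
  (4,6):dx=+2,dy=+2->C; (4,7):dx=-1,dy=+11->D; (5,6):dx=-1,dy=+3->D; (5,7):dx=-4,dy=+12->D
  (6,7):dx=-3,dy=+9->D
Step 2: C = 11, D = 10, total pairs = 21.
Step 3: tau = (C - D)/(n(n-1)/2) = (11 - 10)/21 = 0.047619.
Step 4: Exact two-sided p-value (enumerate n! = 5040 permutations of y under H0): p = 1.000000.
Step 5: alpha = 0.05. fail to reject H0.

tau_b = 0.0476 (C=11, D=10), p = 1.000000, fail to reject H0.


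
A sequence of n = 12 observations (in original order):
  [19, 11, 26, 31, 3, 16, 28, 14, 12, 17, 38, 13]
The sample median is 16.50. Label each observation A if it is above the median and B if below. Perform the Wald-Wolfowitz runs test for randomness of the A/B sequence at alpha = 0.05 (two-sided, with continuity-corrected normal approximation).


Step 1: Compute median = 16.50; label A = above, B = below.
Labels in order: ABAABBABBAAB  (n_A = 6, n_B = 6)
Step 2: Count runs R = 8.
Step 3: Under H0 (random ordering), E[R] = 2*n_A*n_B/(n_A+n_B) + 1 = 2*6*6/12 + 1 = 7.0000.
        Var[R] = 2*n_A*n_B*(2*n_A*n_B - n_A - n_B) / ((n_A+n_B)^2 * (n_A+n_B-1)) = 4320/1584 = 2.7273.
        SD[R] = 1.6514.
Step 4: Continuity-corrected z = (R - 0.5 - E[R]) / SD[R] = (8 - 0.5 - 7.0000) / 1.6514 = 0.3028.
Step 5: Two-sided p-value via normal approximation = 2*(1 - Phi(|z|)) = 0.762069.
Step 6: alpha = 0.05. fail to reject H0.

R = 8, z = 0.3028, p = 0.762069, fail to reject H0.


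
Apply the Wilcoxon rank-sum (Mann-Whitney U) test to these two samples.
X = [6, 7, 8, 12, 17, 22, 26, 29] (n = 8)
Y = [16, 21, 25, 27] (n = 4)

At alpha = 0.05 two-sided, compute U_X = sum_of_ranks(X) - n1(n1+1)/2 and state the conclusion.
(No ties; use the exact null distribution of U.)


Step 1: Combine and sort all 12 observations; assign midranks.
sorted (value, group): (6,X), (7,X), (8,X), (12,X), (16,Y), (17,X), (21,Y), (22,X), (25,Y), (26,X), (27,Y), (29,X)
ranks: 6->1, 7->2, 8->3, 12->4, 16->5, 17->6, 21->7, 22->8, 25->9, 26->10, 27->11, 29->12
Step 2: Rank sum for X: R1 = 1 + 2 + 3 + 4 + 6 + 8 + 10 + 12 = 46.
Step 3: U_X = R1 - n1(n1+1)/2 = 46 - 8*9/2 = 46 - 36 = 10.
       U_Y = n1*n2 - U_X = 32 - 10 = 22.
Step 4: No ties, so the exact null distribution of U (based on enumerating the C(12,8) = 495 equally likely rank assignments) gives the two-sided p-value.
Step 5: p-value = 0.367677; compare to alpha = 0.05. fail to reject H0.

U_X = 10, p = 0.367677, fail to reject H0 at alpha = 0.05.


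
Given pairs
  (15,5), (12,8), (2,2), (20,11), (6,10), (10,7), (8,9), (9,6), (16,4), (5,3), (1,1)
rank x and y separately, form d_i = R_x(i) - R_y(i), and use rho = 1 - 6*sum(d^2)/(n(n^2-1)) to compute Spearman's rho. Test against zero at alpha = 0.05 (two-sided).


Step 1: Rank x and y separately (midranks; no ties here).
rank(x): 15->9, 12->8, 2->2, 20->11, 6->4, 10->7, 8->5, 9->6, 16->10, 5->3, 1->1
rank(y): 5->5, 8->8, 2->2, 11->11, 10->10, 7->7, 9->9, 6->6, 4->4, 3->3, 1->1
Step 2: d_i = R_x(i) - R_y(i); compute d_i^2.
  (9-5)^2=16, (8-8)^2=0, (2-2)^2=0, (11-11)^2=0, (4-10)^2=36, (7-7)^2=0, (5-9)^2=16, (6-6)^2=0, (10-4)^2=36, (3-3)^2=0, (1-1)^2=0
sum(d^2) = 104.
Step 3: rho = 1 - 6*104 / (11*(11^2 - 1)) = 1 - 624/1320 = 0.527273.
Step 4: Under H0, t = rho * sqrt((n-2)/(1-rho^2)) = 1.8616 ~ t(9).
Step 5: Two-sided p-value from the t-distribution with 9 df = 0.095565.
Step 6: alpha = 0.05. fail to reject H0.

rho = 0.5273, p = 0.095565, fail to reject H0 at alpha = 0.05.


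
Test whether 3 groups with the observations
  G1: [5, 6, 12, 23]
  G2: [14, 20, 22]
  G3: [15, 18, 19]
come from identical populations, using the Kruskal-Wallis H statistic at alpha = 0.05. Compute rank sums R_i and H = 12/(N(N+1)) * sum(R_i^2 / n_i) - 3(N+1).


Step 1: Combine all N = 10 observations and assign midranks.
sorted (value, group, rank): (5,G1,1), (6,G1,2), (12,G1,3), (14,G2,4), (15,G3,5), (18,G3,6), (19,G3,7), (20,G2,8), (22,G2,9), (23,G1,10)
Step 2: Sum ranks within each group.
R_1 = 16 (n_1 = 4)
R_2 = 21 (n_2 = 3)
R_3 = 18 (n_3 = 3)
Step 3: H = 12/(N(N+1)) * sum(R_i^2/n_i) - 3(N+1)
     = 12/(10*11) * (16^2/4 + 21^2/3 + 18^2/3) - 3*11
     = 0.109091 * 319 - 33
     = 1.800000.
Step 4: No ties, so H is used without correction.
Step 5: Under H0, H ~ chi^2(2); p-value = 0.406570.
Step 6: alpha = 0.05. fail to reject H0.

H = 1.8000, df = 2, p = 0.406570, fail to reject H0.


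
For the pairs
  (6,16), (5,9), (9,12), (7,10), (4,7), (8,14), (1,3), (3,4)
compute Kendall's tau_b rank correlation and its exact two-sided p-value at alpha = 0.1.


Step 1: Enumerate the 28 unordered pairs (i,j) with i<j and classify each by sign(x_j-x_i) * sign(y_j-y_i).
  (1,2):dx=-1,dy=-7->C; (1,3):dx=+3,dy=-4->D; (1,4):dx=+1,dy=-6->D; (1,5):dx=-2,dy=-9->C
  (1,6):dx=+2,dy=-2->D; (1,7):dx=-5,dy=-13->C; (1,8):dx=-3,dy=-12->C; (2,3):dx=+4,dy=+3->C
  (2,4):dx=+2,dy=+1->C; (2,5):dx=-1,dy=-2->C; (2,6):dx=+3,dy=+5->C; (2,7):dx=-4,dy=-6->C
  (2,8):dx=-2,dy=-5->C; (3,4):dx=-2,dy=-2->C; (3,5):dx=-5,dy=-5->C; (3,6):dx=-1,dy=+2->D
  (3,7):dx=-8,dy=-9->C; (3,8):dx=-6,dy=-8->C; (4,5):dx=-3,dy=-3->C; (4,6):dx=+1,dy=+4->C
  (4,7):dx=-6,dy=-7->C; (4,8):dx=-4,dy=-6->C; (5,6):dx=+4,dy=+7->C; (5,7):dx=-3,dy=-4->C
  (5,8):dx=-1,dy=-3->C; (6,7):dx=-7,dy=-11->C; (6,8):dx=-5,dy=-10->C; (7,8):dx=+2,dy=+1->C
Step 2: C = 24, D = 4, total pairs = 28.
Step 3: tau = (C - D)/(n(n-1)/2) = (24 - 4)/28 = 0.714286.
Step 4: Exact two-sided p-value (enumerate n! = 40320 permutations of y under H0): p = 0.014137.
Step 5: alpha = 0.1. reject H0.

tau_b = 0.7143 (C=24, D=4), p = 0.014137, reject H0.


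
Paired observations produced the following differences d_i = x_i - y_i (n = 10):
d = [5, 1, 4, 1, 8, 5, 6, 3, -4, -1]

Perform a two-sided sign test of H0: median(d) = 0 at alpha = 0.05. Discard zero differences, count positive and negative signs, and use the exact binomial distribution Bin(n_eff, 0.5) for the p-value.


Step 1: Discard zero differences. Original n = 10; n_eff = number of nonzero differences = 10.
Nonzero differences (with sign): +5, +1, +4, +1, +8, +5, +6, +3, -4, -1
Step 2: Count signs: positive = 8, negative = 2.
Step 3: Under H0: P(positive) = 0.5, so the number of positives S ~ Bin(10, 0.5).
Step 4: Two-sided exact p-value = sum of Bin(10,0.5) probabilities at or below the observed probability = 0.109375.
Step 5: alpha = 0.05. fail to reject H0.

n_eff = 10, pos = 8, neg = 2, p = 0.109375, fail to reject H0.


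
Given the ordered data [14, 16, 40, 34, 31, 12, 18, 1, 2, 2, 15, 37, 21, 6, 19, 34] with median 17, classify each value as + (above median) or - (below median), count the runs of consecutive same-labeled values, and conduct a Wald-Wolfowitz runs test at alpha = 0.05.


Step 1: Compute median = 17; label A = above, B = below.
Labels in order: BBAAABABBBBAABAA  (n_A = 8, n_B = 8)
Step 2: Count runs R = 8.
Step 3: Under H0 (random ordering), E[R] = 2*n_A*n_B/(n_A+n_B) + 1 = 2*8*8/16 + 1 = 9.0000.
        Var[R] = 2*n_A*n_B*(2*n_A*n_B - n_A - n_B) / ((n_A+n_B)^2 * (n_A+n_B-1)) = 14336/3840 = 3.7333.
        SD[R] = 1.9322.
Step 4: Continuity-corrected z = (R + 0.5 - E[R]) / SD[R] = (8 + 0.5 - 9.0000) / 1.9322 = -0.2588.
Step 5: Two-sided p-value via normal approximation = 2*(1 - Phi(|z|)) = 0.795809.
Step 6: alpha = 0.05. fail to reject H0.

R = 8, z = -0.2588, p = 0.795809, fail to reject H0.


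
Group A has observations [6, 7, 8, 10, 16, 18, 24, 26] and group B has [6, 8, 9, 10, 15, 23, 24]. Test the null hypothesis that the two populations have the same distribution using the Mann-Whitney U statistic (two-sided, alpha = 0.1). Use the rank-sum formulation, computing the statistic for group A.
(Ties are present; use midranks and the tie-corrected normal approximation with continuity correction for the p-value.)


Step 1: Combine and sort all 15 observations; assign midranks.
sorted (value, group): (6,X), (6,Y), (7,X), (8,X), (8,Y), (9,Y), (10,X), (10,Y), (15,Y), (16,X), (18,X), (23,Y), (24,X), (24,Y), (26,X)
ranks: 6->1.5, 6->1.5, 7->3, 8->4.5, 8->4.5, 9->6, 10->7.5, 10->7.5, 15->9, 16->10, 18->11, 23->12, 24->13.5, 24->13.5, 26->15
Step 2: Rank sum for X: R1 = 1.5 + 3 + 4.5 + 7.5 + 10 + 11 + 13.5 + 15 = 66.
Step 3: U_X = R1 - n1(n1+1)/2 = 66 - 8*9/2 = 66 - 36 = 30.
       U_Y = n1*n2 - U_X = 56 - 30 = 26.
Step 4: Ties are present, so use the tie-corrected normal approximation (with continuity correction) for the p-value.
Step 5: p-value = 0.861697; compare to alpha = 0.1. fail to reject H0.

U_X = 30, p = 0.861697, fail to reject H0 at alpha = 0.1.
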